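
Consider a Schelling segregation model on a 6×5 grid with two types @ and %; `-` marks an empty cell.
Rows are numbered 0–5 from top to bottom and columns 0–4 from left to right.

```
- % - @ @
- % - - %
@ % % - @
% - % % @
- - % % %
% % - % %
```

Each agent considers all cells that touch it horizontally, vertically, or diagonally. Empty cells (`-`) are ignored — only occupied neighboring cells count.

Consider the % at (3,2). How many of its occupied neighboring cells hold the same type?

5

Occupied neighbors of (3,2): (2,1)=%, (2,2)=%, (3,3)=%, (4,2)=%, (4,3)=%.
Same type (%): 5 of 5.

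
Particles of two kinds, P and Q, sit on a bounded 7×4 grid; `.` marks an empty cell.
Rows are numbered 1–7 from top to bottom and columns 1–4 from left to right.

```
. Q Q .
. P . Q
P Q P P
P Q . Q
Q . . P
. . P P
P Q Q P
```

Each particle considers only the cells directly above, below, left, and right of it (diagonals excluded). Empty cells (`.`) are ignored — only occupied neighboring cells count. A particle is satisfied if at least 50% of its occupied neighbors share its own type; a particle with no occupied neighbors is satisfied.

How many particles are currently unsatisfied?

Row 1: (1,2)Q 1/2 ok · (1,3)Q 1/1 ok
Row 2: (2,2)P 0/2 unhappy · (2,4)Q 0/1 unhappy
Row 3: (3,1)P 1/2 ok · (3,2)Q 1/4 unhappy · (3,3)P 1/2 ok · (3,4)P 1/3 unhappy
Row 4: (4,1)P 1/3 unhappy · (4,2)Q 1/2 ok · (4,4)Q 0/2 unhappy
Row 5: (5,1)Q 0/1 unhappy · (5,4)P 1/2 ok
Row 6: (6,3)P 1/2 ok · (6,4)P 3/3 ok
Row 7: (7,1)P 0/1 unhappy · (7,2)Q 1/2 ok · (7,3)Q 1/3 unhappy · (7,4)P 1/2 ok
Unsatisfied: (2,2), (2,4), (3,2), (3,4), (4,1), (4,4), (5,1), (7,1), (7,3) — 9 in total.

9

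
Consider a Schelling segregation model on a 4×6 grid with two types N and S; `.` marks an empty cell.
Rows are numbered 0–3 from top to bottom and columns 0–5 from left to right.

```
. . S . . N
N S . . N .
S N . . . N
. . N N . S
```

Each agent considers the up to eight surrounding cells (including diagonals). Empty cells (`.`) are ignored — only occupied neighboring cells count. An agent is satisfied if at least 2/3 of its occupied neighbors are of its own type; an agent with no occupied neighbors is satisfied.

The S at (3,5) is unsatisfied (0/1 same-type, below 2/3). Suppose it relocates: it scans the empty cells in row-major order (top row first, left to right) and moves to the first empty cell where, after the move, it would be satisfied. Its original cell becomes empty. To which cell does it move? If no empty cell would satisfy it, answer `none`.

(0,1)

Vacating (3,5). Empty cells in order:
  (0,0): 1/2 same-type → still unsatisfied.
  (0,1): 2/3 same-type → satisfied — stop here.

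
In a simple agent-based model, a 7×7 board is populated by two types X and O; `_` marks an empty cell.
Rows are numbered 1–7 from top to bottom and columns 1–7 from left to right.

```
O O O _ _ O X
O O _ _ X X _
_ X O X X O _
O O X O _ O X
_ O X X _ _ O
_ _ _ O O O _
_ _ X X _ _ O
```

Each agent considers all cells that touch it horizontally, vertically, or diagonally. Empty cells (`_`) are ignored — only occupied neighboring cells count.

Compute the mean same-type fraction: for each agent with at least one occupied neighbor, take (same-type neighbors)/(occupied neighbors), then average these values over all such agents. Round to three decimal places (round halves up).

(1,1)O 3/3
(1,2)O 4/4
(1,3)O 2/2
(1,6)O 0/3
(1,7)X 1/2
(2,1)O 3/4
(2,2)O 5/6
(2,5)X 3/5
(2,6)X 3/5
(3,2)X 1/6
(3,3)O 3/6
(3,4)X 3/5
(3,5)X 3/6
(3,6)O 1/5
(4,1)O 2/3
(4,2)O 3/6
(4,3)X 4/8
(4,4)O 1/6
(4,6)O 2/4
(4,7)X 0/3
(5,2)O 2/4
(5,3)X 2/6
(5,4)X 2/5
(5,7)O 2/3
(6,4)O 1/5
(6,5)O 2/4
(6,6)O 3/3
(7,3)X 1/2
(7,4)X 1/3
(7,7)O 1/1
Sum over 30 agents: 3/3 + 4/4 + 2/2 + 0/3 + 1/2 + 3/4 + 5/6 + 3/5 + 3/5 + 1/6 + 3/6 + 3/5 + 3/6 + 1/5 + 2/3 + 3/6 + 4/8 + 1/6 + 2/4 + 0/3 + 2/4 + 2/6 + 2/5 + 2/3 + 1/5 + 2/4 + 3/3 + 1/2 + 1/3 + 1/1 = 961/60; mean = 961/60 ÷ 30 = 961/1800 = 0.533888… → 0.534.

0.534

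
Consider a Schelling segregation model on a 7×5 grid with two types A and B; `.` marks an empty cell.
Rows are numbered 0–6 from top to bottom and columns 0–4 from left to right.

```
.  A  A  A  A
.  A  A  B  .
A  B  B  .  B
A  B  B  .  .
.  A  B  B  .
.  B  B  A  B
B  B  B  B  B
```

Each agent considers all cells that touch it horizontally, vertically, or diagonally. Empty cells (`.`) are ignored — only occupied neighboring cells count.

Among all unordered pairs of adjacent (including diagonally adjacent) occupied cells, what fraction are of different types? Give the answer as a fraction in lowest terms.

Scan each occupied cell's neighbors to the right and below (and the two forward diagonals) so each pair is counted once.
From row 0: 3 unlike of 11 pairs (running 3/11).
From row 1: 5 unlike of 9 pairs (running 8/20).
From row 2: 3 unlike of 9 pairs (running 11/29).
From row 3: 3 unlike of 8 pairs (running 14/37).
From row 4: 5 unlike of 10 pairs (running 19/47).
From row 5: 5 unlike of 14 pairs (running 24/61).
From row 6: 0 unlike of 4 pairs (running 24/65).
Total adjacent occupied pairs: 65; unlike-type pairs: 24.
24/65 is already in lowest terms.

24/65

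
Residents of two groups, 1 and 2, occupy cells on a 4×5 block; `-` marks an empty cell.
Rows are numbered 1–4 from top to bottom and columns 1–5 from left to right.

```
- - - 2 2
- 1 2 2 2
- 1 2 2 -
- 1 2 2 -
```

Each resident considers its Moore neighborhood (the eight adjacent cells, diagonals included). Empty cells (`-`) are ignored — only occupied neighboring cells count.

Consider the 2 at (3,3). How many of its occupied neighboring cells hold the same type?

Occupied neighbors of (3,3): (2,2)=1, (2,3)=2, (2,4)=2, (3,2)=1, (3,4)=2, (4,2)=1, (4,3)=2, (4,4)=2.
Same type (2): 5 of 8.

5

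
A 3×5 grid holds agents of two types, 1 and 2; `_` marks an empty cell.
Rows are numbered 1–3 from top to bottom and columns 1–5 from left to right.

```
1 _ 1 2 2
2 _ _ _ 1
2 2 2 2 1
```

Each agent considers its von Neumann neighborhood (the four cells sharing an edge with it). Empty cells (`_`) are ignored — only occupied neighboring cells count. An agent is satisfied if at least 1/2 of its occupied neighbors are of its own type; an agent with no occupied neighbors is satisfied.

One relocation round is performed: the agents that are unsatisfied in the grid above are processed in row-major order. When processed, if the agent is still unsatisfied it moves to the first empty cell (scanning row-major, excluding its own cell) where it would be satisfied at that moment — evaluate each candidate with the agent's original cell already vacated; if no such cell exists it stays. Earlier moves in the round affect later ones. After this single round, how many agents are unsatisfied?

0

Initially unsatisfied (in order): (1,1), (1,3).
  (1,1) → (1,2).
  (1,3): now satisfied by earlier moves; stays.
Resulting grid:
_ 1 1 2 2
2 _ _ _ 1
2 2 2 2 1
All satisfied now.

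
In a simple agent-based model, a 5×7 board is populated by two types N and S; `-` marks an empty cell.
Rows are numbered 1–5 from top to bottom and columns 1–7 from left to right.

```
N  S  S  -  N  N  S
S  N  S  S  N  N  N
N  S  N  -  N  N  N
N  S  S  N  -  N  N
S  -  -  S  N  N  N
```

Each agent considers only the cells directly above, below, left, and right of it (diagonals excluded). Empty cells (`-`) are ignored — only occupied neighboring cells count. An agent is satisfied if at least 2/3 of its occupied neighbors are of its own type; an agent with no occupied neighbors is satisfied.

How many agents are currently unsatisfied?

Row 1: (1,1)N 0/2 not · (1,2)S 1/3 not · (1,3)S 2/2 satisfied · (1,5)N 2/2 satisfied · (1,6)N 2/3 satisfied · (1,7)S 0/2 not
Row 2: (2,1)S 0/3 not · (2,2)N 0/4 not · (2,3)S 2/4 not · (2,4)S 1/2 not · (2,5)N 3/4 satisfied · (2,6)N 4/4 satisfied · (2,7)N 2/3 satisfied
Row 3: (3,1)N 1/3 not · (3,2)S 1/4 not · (3,3)N 0/3 not · (3,5)N 2/2 satisfied · (3,6)N 4/4 satisfied · (3,7)N 3/3 satisfied
Row 4: (4,1)N 1/3 not · (4,2)S 2/3 satisfied · (4,3)S 1/3 not · (4,4)N 0/2 not · (4,6)N 3/3 satisfied · (4,7)N 3/3 satisfied
Row 5: (5,1)S 0/1 not · (5,4)S 0/2 not · (5,5)N 1/2 not · (5,6)N 3/3 satisfied · (5,7)N 2/2 satisfied
Unsatisfied: (1,1), (1,2), (1,7), (2,1), (2,2), (2,3), (2,4), (3,1), (3,2), (3,3), (4,1), (4,3), (4,4), (5,1), (5,4), (5,5) — 16 in total.

16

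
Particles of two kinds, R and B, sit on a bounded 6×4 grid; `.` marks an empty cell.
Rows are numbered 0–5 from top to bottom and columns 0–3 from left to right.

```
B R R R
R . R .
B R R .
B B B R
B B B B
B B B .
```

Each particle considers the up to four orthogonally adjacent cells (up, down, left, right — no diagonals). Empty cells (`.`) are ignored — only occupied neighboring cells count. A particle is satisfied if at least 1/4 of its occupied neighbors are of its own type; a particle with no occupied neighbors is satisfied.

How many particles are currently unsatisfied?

Row 0: (0,0)B 0/2 not · (0,1)R 1/2 satisfied · (0,2)R 3/3 satisfied · (0,3)R 1/1 satisfied
Row 1: (1,0)R 0/2 not · (1,2)R 2/2 satisfied
Row 2: (2,0)B 1/3 satisfied · (2,1)R 1/3 satisfied · (2,2)R 2/3 satisfied
Row 3: (3,0)B 3/3 satisfied · (3,1)B 3/4 satisfied · (3,2)B 2/4 satisfied · (3,3)R 0/2 not
Row 4: (4,0)B 3/3 satisfied · (4,1)B 4/4 satisfied · (4,2)B 4/4 satisfied · (4,3)B 1/2 satisfied
Row 5: (5,0)B 2/2 satisfied · (5,1)B 3/3 satisfied · (5,2)B 2/2 satisfied
Unsatisfied: (0,0), (1,0), (3,3) — 3 in total.

3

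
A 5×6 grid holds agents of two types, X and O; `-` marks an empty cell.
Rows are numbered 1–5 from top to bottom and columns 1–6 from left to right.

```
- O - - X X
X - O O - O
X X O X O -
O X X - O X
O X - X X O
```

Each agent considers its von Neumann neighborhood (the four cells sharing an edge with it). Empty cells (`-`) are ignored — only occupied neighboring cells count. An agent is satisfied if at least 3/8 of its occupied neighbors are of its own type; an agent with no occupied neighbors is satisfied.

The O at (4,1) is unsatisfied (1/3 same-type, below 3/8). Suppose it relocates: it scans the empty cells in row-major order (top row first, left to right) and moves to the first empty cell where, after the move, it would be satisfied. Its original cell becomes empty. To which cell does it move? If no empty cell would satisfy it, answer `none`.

Vacating (4,1). Empty cells in order:
  (1,1): 1/2 same-type → satisfied — stop here.

(1,1)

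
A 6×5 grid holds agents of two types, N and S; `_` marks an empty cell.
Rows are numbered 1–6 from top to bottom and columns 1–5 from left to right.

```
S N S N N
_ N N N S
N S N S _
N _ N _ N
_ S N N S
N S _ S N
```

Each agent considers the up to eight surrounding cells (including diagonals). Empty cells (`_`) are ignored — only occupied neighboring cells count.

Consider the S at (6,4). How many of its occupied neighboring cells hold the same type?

1

Occupied neighbors of (6,4): (5,3)=N, (5,4)=N, (5,5)=S, (6,5)=N.
Same type (S): 1 of 4.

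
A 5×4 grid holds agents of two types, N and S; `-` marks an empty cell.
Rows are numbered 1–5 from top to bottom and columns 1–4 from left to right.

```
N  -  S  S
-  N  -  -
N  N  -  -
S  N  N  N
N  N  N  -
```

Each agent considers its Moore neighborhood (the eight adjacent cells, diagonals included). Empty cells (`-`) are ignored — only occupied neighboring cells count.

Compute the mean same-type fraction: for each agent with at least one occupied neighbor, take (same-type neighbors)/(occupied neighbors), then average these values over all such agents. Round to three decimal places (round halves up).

0.779

Row 1: (1,1)N 1/1 · (1,3)S 1/2 · (1,4)S 1/1
Row 2: (2,2)N 3/4
Row 3: (3,1)N 3/4 · (3,2)N 4/5
Row 4: (4,1)S 0/5 · (4,2)N 6/7 · (4,3)N 5/5 · (4,4)N 2/2
Row 5: (5,1)N 2/3 · (5,2)N 4/5 · (5,3)N 4/4
Sum over 13 agents: 1/1 + 1/2 + 1/1 + 3/4 + 3/4 + 4/5 + 0/5 + 6/7 + 5/5 + 2/2 + 2/3 + 4/5 + 4/4 = 1063/105; mean = 1063/105 ÷ 13 = 1063/1365 = 0.778754… → 0.779.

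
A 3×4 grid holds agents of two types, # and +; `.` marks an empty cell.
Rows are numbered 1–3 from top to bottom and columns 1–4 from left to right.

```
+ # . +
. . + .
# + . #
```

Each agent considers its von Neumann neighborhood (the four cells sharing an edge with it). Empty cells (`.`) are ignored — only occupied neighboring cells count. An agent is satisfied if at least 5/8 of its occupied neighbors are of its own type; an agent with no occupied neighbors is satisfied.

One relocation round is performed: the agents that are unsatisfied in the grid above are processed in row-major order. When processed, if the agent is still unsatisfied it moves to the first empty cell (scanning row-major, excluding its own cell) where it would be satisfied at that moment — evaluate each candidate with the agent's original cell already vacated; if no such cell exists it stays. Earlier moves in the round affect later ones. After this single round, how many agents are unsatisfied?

Initially unsatisfied (in order): (1,1), (1,2), (3,1), (3,2).
  (1,1) → (1,3).
  (1,2) → (1,1).
  (3,1) → (2,1).
  (3,2): now satisfied by earlier moves; stays.
Resulting grid:
# . + +
# . + .
. + . #
All satisfied now.

0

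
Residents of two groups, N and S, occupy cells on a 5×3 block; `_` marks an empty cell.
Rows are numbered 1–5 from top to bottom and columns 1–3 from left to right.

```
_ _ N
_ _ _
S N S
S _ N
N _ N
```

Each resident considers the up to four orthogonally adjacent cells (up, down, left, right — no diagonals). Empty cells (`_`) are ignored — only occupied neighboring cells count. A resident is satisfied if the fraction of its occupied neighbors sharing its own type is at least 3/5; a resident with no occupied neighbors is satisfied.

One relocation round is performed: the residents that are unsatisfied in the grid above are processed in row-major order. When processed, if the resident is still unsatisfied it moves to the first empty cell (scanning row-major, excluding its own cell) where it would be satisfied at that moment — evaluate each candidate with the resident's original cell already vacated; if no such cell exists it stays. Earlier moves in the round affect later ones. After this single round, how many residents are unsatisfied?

1

Initially unsatisfied (in order): (3,1), (3,2), (3,3), (4,1), (4,3), (5,1).
  (3,1) → (1,1).
  (3,2) → (2,2).
  (3,3) → (3,1).
  (4,1) → (2,1).
  (4,3): now satisfied by earlier moves; stays.
  (5,1): now satisfied by earlier moves; stays.
Resulting grid:
S _ N
S N _
S _ _
_ _ N
N _ N
Unsatisfied now: (2,2).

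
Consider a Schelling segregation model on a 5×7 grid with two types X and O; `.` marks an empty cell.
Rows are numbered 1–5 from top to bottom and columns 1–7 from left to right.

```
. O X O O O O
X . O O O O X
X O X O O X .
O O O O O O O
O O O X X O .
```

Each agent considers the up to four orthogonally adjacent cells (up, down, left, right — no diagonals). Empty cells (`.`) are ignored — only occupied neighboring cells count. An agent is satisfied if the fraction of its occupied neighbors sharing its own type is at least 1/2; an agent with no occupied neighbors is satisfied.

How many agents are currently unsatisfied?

10

(1,2)O 0/1 not
(1,3)X 0/3 not
(1,4)O 2/3 satisfied
(1,5)O 3/3 satisfied
(1,6)O 3/3 satisfied
(1,7)O 1/2 satisfied
(2,1)X 1/1 satisfied
(2,3)O 1/3 not
(2,4)O 4/4 satisfied
(2,5)O 4/4 satisfied
(2,6)O 2/4 satisfied
(2,7)X 0/2 not
(3,1)X 1/3 not
(3,2)O 1/3 not
(3,3)X 0/4 not
(3,4)O 3/4 satisfied
(3,5)O 3/4 satisfied
(3,6)X 0/3 not
(4,1)O 2/3 satisfied
(4,2)O 4/4 satisfied
(4,3)O 3/4 satisfied
(4,4)O 3/4 satisfied
(4,5)O 3/4 satisfied
(4,6)O 3/4 satisfied
(4,7)O 1/1 satisfied
(5,1)O 2/2 satisfied
(5,2)O 3/3 satisfied
(5,3)O 2/3 satisfied
(5,4)X 1/3 not
(5,5)X 1/3 not
(5,6)O 1/2 satisfied
Unsatisfied: (1,2), (1,3), (2,3), (2,7), (3,1), (3,2), (3,3), (3,6), (5,4), (5,5) — 10 in total.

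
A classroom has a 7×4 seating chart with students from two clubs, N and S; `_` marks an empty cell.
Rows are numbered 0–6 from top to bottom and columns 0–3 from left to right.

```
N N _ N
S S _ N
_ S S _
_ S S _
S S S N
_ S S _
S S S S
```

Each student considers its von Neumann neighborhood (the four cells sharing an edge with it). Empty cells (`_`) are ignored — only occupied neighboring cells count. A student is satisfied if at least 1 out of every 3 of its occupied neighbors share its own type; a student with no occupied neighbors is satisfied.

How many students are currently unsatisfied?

1

(0,0)N 1/2 ✓
(0,1)N 1/2 ✓
(0,3)N 1/1 ✓
(1,0)S 1/2 ✓
(1,1)S 2/3 ✓
(1,3)N 1/1 ✓
(2,1)S 3/3 ✓
(2,2)S 2/2 ✓
(3,1)S 3/3 ✓
(3,2)S 3/3 ✓
(4,0)S 1/1 ✓
(4,1)S 4/4 ✓
(4,2)S 3/4 ✓
(4,3)N 0/1 ✗
(5,1)S 3/3 ✓
(5,2)S 3/3 ✓
(6,0)S 1/1 ✓
(6,1)S 3/3 ✓
(6,2)S 3/3 ✓
(6,3)S 1/1 ✓
Unsatisfied: (4,3) — 1 in total.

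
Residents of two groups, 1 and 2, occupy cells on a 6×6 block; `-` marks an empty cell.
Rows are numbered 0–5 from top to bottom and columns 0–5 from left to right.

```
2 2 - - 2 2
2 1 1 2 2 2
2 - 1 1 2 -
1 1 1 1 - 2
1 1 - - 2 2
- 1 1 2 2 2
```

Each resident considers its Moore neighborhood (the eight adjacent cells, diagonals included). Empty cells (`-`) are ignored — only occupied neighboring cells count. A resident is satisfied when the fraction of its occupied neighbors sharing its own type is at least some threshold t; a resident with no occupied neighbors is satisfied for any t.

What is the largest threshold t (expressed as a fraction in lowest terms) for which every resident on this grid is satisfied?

(0,0)2 2/3
(0,1)2 2/4
(0,4)2 4/4
(0,5)2 3/3
(1,0)2 3/4
(1,1)1 2/6
(1,2)1 3/5
(1,3)2 3/6
(1,4)2 5/6
(1,5)2 4/4
(2,0)2 1/4
(2,2)1 6/7
(2,3)1 4/7
(2,4)2 4/6
(3,0)1 3/4
(3,1)1 5/6
(3,2)1 5/5
(3,3)1 3/5
(3,5)2 3/3
(4,0)1 4/4
(4,1)1 6/6
(4,4)2 5/6
(4,5)2 4/4
(5,1)1 3/3
(5,2)1 2/3
(5,3)2 2/3
(5,4)2 4/4
(5,5)2 3/3
The smallest same-type fraction is 1/4 at (2,0), which reduces to 1/4. Any threshold above that leaves this resident unsatisfied.

1/4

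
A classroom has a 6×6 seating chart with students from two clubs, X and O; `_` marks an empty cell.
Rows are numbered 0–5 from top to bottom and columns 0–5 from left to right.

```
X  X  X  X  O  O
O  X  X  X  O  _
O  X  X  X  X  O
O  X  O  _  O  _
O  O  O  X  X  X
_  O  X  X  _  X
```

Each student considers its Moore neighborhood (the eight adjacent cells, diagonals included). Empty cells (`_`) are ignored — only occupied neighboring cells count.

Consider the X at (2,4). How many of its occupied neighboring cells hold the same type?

Occupied neighbors of (2,4): (1,3)=X, (1,4)=O, (2,3)=X, (2,5)=O, (3,4)=O.
Same type (X): 2 of 5.

2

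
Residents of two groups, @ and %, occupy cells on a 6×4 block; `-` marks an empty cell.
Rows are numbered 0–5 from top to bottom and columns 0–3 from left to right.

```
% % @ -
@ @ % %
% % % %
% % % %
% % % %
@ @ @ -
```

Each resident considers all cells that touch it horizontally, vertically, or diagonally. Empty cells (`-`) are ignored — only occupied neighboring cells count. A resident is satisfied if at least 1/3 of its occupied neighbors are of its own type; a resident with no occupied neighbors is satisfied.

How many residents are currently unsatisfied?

4

(0,0)% 1/3 ok
(0,1)% 2/5 ok
(0,2)@ 1/4 unhappy
(1,0)@ 1/5 unhappy
(1,1)@ 2/8 unhappy
(1,2)% 5/7 ok
(1,3)% 3/4 ok
(2,0)% 3/5 ok
(2,1)% 6/8 ok
(2,2)% 7/8 ok
(2,3)% 5/5 ok
(3,0)% 5/5 ok
(3,1)% 8/8 ok
(3,2)% 8/8 ok
(3,3)% 5/5 ok
(4,0)% 3/5 ok
(4,1)% 5/8 ok
(4,2)% 5/7 ok
(4,3)% 3/4 ok
(5,0)@ 1/3 ok
(5,1)@ 2/5 ok
(5,2)@ 1/4 unhappy
Unsatisfied: (0,2), (1,0), (1,1), (5,2) — 4 in total.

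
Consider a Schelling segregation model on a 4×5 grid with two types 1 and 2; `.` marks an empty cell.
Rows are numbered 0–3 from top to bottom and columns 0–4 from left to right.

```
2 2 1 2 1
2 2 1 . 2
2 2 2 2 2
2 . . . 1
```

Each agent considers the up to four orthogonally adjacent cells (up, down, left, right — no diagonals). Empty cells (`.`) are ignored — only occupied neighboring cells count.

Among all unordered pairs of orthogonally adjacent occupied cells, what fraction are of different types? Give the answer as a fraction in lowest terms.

Scan each occupied cell's neighbors to the right and below so each pair is counted once.
From row 0: 4 unlike of 8 pairs (running 4/8).
From row 1: 2 unlike of 6 pairs (running 6/14).
From row 2: 1 unlike of 6 pairs (running 7/20).
Total adjacent occupied pairs: 20; unlike-type pairs: 7.
7/20 is already in lowest terms.

7/20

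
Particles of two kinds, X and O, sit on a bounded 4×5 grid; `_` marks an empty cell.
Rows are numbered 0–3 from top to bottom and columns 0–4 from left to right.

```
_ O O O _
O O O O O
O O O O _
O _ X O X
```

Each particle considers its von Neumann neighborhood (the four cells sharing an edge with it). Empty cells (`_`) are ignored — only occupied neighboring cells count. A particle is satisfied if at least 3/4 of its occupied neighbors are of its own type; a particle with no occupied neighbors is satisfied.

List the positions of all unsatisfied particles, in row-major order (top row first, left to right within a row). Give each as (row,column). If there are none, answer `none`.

(3,2), (3,3), (3,4)

(0,1)O 2/2 ✓
(0,2)O 3/3 ✓
(0,3)O 2/2 ✓
(1,0)O 2/2 ✓
(1,1)O 4/4 ✓
(1,2)O 4/4 ✓
(1,3)O 4/4 ✓
(1,4)O 1/1 ✓
(2,0)O 3/3 ✓
(2,1)O 3/3 ✓
(2,2)O 3/4 ✓
(2,3)O 3/3 ✓
(3,0)O 1/1 ✓
(3,2)X 0/2 ✗
(3,3)O 1/3 ✗
(3,4)X 0/1 ✗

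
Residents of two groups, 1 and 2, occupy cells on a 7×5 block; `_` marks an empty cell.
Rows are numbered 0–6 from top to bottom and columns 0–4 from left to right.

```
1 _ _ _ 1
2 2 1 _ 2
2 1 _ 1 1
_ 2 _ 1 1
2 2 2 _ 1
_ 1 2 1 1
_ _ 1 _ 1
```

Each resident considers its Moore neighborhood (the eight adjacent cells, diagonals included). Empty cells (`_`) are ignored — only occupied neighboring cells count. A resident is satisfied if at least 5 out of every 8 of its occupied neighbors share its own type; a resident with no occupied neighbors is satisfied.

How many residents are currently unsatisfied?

9

Row 0: (0,0)1 0/2 ✗ · (0,4)1 0/1 ✗
Row 1: (1,0)2 2/4 ✗ · (1,1)2 2/5 ✗ · (1,2)1 2/3 ✓ · (1,4)2 0/3 ✗
Row 2: (2,0)2 3/4 ✓ · (2,1)1 1/5 ✗ · (2,3)1 4/5 ✓ · (2,4)1 3/4 ✓
Row 3: (3,1)2 4/5 ✓ · (3,3)1 4/5 ✓ · (3,4)1 4/4 ✓
Row 4: (4,0)2 2/3 ✓ · (4,1)2 4/5 ✓ · (4,2)2 3/6 ✗ · (4,4)1 4/4 ✓
Row 5: (5,1)1 1/5 ✗ · (5,2)2 2/5 ✗ · (5,3)1 4/6 ✓ · (5,4)1 3/3 ✓
Row 6: (6,2)1 2/3 ✓ · (6,4)1 2/2 ✓
Unsatisfied: (0,0), (0,4), (1,0), (1,1), (1,4), (2,1), (4,2), (5,1), (5,2) — 9 in total.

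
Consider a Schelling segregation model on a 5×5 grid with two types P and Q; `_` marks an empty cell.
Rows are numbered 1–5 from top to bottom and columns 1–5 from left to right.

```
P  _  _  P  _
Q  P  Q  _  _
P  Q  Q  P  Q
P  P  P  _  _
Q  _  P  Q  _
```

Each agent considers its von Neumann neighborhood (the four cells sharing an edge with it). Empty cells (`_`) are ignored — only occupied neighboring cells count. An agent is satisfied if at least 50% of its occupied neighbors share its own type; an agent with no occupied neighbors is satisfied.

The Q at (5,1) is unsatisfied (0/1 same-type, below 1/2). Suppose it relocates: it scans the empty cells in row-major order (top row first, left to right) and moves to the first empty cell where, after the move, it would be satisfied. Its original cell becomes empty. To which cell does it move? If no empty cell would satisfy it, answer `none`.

Vacating (5,1). Empty cells in order:
  (1,2): 0/2 same-type → still unsatisfied.
  (1,3): 1/2 same-type → satisfied — stop here.

(1,3)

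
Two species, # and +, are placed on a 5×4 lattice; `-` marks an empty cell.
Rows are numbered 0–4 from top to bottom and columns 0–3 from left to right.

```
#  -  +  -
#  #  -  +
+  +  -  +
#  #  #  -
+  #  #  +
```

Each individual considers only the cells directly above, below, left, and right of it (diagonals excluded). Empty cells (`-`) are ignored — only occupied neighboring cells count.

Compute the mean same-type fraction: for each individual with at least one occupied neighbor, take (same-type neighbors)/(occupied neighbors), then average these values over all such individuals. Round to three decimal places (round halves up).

0.589

Row 0: (0,0)# 1/1 · (0,2)+ — no occupied neighbors
Row 1: (1,0)# 2/3 · (1,1)# 1/2 · (1,3)+ 1/1
Row 2: (2,0)+ 1/3 · (2,1)+ 1/3 · (2,3)+ 1/1
Row 3: (3,0)# 1/3 · (3,1)# 3/4 · (3,2)# 2/2
Row 4: (4,0)+ 0/2 · (4,1)# 2/3 · (4,2)# 2/3 · (4,3)+ 0/1
Sum over 14 individuals: 1/1 + 2/3 + 1/2 + 1/1 + 1/3 + 1/3 + 1/1 + 1/3 + 3/4 + 2/2 + 0/2 + 2/3 + 2/3 + 0/1 = 33/4; mean = 33/4 ÷ 14 = 33/56 = 0.589285… → 0.589.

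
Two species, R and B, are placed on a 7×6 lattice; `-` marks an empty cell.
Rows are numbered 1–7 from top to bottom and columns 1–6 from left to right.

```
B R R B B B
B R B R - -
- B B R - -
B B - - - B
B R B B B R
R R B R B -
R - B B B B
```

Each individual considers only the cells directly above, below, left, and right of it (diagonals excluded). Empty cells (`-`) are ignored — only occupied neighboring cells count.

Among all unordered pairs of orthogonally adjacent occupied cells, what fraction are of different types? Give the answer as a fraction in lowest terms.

20/43

Scan each occupied cell's neighbors to the right and below so each pair is counted once.
Row 1: B(1,1)–R(1,2)≠ B(1,1)–B(2,1)= R(1,2)–R(1,3)= R(1,2)–R(2,2)= R(1,3)–B(1,4)≠ R(1,3)–B(2,3)≠ B(1,4)–B(1,5)= B(1,4)–R(2,4)≠ B(1,5)–B(1,6)=  → 4/9 unlike.
Row 2: B(2,1)–R(2,2)≠ R(2,2)–B(2,3)≠ R(2,2)–B(3,2)≠ B(2,3)–R(2,4)≠ B(2,3)–B(3,3)= R(2,4)–R(3,4)=  → 4/6 unlike.
Row 3: B(3,2)–B(3,3)= B(3,2)–B(4,2)= B(3,3)–R(3,4)≠  → 1/3 unlike.
Row 4: B(4,1)–B(4,2)= B(4,1)–B(5,1)= B(4,2)–R(5,2)≠ B(4,6)–R(5,6)≠  → 2/4 unlike.
Row 5: B(5,1)–R(5,2)≠ B(5,1)–R(6,1)≠ R(5,2)–B(5,3)≠ R(5,2)–R(6,2)= B(5,3)–B(5,4)= B(5,3)–B(6,3)= B(5,4)–B(5,5)= B(5,4)–R(6,4)≠ B(5,5)–R(5,6)≠ B(5,5)–B(6,5)=  → 5/10 unlike.
Row 6: R(6,1)–R(6,2)= R(6,1)–R(7,1)= R(6,2)–B(6,3)≠ B(6,3)–R(6,4)≠ B(6,3)–B(7,3)= R(6,4)–B(6,5)≠ R(6,4)–B(7,4)≠ B(6,5)–B(7,5)=  → 4/8 unlike.
Row 7: B(7,3)–B(7,4)= B(7,4)–B(7,5)= B(7,5)–B(7,6)=  → 0/3 unlike.
Total adjacent occupied pairs: 43; unlike-type pairs: 20.
20/43 is already in lowest terms.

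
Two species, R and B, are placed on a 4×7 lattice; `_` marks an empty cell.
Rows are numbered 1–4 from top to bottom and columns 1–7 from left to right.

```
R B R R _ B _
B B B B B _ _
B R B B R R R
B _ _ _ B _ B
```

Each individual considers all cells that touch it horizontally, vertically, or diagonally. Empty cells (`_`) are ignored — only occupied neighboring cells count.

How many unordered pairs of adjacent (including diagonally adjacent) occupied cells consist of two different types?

Scan each occupied cell's neighbors to the right and below (and the two forward diagonals) so each pair is counted once.
From row 1: 10 unlike of 15 pairs (running 10/15).
From row 2: 6 unlike of 18 pairs (running 16/33).
From row 3: 8 unlike of 13 pairs (running 24/46).
Total adjacent occupied pairs: 46; unlike-type pairs: 24.

24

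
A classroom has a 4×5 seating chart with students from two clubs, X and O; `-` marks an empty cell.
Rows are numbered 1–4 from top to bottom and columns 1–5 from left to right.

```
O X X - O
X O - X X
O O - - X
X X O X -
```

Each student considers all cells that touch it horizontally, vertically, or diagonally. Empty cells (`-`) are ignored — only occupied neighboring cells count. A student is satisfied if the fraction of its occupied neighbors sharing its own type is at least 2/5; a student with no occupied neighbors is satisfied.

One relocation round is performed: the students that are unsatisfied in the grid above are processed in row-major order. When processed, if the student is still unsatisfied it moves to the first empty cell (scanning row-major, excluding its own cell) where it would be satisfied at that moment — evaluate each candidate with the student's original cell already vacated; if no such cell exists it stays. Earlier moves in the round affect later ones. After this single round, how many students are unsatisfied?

Initially unsatisfied (in order): (1,1), (1,5), (2,1), (4,1), (4,2), (4,3).
  (1,1) → (2,3).
  (1,5) → (3,3).
  (2,1) → (1,1).
  (4,1) → (1,4).
  (4,2) → (1,5).
  (4,3): now satisfied by earlier moves; stays.
Resulting grid:
X X X X X
- O O X X
O O O - X
- - O X -
Unsatisfied now: (4,4).

1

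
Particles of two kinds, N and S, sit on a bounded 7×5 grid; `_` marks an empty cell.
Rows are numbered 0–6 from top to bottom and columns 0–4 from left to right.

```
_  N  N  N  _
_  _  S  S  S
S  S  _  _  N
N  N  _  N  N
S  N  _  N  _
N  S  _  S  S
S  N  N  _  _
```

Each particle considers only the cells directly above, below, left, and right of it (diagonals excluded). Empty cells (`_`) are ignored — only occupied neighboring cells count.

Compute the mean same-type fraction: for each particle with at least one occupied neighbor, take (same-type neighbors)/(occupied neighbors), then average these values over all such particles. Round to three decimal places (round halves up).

0.522

Row 0: (0,1)N 1/1 · (0,2)N 2/3 · (0,3)N 1/2
Row 1: (1,2)S 1/2 · (1,3)S 2/3 · (1,4)S 1/2
Row 2: (2,0)S 1/2 · (2,1)S 1/2 · (2,4)N 1/2
Row 3: (3,0)N 1/3 · (3,1)N 2/3 · (3,3)N 2/2 · (3,4)N 2/2
Row 4: (4,0)S 0/3 · (4,1)N 1/3 · (4,3)N 1/2
Row 5: (5,0)N 0/3 · (5,1)S 0/3 · (5,3)S 1/2 · (5,4)S 1/1
Row 6: (6,0)S 0/2 · (6,1)N 1/3 · (6,2)N 1/1
Sum over 23 particles: 1/1 + 2/3 + 1/2 + 1/2 + 2/3 + 1/2 + 1/2 + 1/2 + 1/2 + 1/3 + 2/3 + 2/2 + 2/2 + 0/3 + 1/3 + 1/2 + 0/3 + 0/3 + 1/2 + 1/1 + 0/2 + 1/3 + 1/1 = 12; mean = 12 ÷ 23 = 12/23 = 0.521739… → 0.522.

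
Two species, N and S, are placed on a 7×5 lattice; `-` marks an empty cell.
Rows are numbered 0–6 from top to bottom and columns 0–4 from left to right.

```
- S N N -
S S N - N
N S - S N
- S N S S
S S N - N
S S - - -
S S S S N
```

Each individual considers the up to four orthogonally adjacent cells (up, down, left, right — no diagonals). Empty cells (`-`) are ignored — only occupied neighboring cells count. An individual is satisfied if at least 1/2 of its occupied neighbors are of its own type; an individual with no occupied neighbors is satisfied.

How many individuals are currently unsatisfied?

6

Row 0: (0,1)S 1/2 ✓ · (0,2)N 2/3 ✓ · (0,3)N 1/1 ✓
Row 1: (1,0)S 1/2 ✓ · (1,1)S 3/4 ✓ · (1,2)N 1/2 ✓ · (1,4)N 1/1 ✓
Row 2: (2,0)N 0/2 ✗ · (2,1)S 2/3 ✓ · (2,3)S 1/2 ✓ · (2,4)N 1/3 ✗
Row 3: (3,1)S 2/3 ✓ · (3,2)N 1/3 ✗ · (3,3)S 2/3 ✓ · (3,4)S 1/3 ✗
Row 4: (4,0)S 2/2 ✓ · (4,1)S 3/4 ✓ · (4,2)N 1/2 ✓ · (4,4)N 0/1 ✗
Row 5: (5,0)S 3/3 ✓ · (5,1)S 3/3 ✓
Row 6: (6,0)S 2/2 ✓ · (6,1)S 3/3 ✓ · (6,2)S 2/2 ✓ · (6,3)S 1/2 ✓ · (6,4)N 0/1 ✗
Unsatisfied: (2,0), (2,4), (3,2), (3,4), (4,4), (6,4) — 6 in total.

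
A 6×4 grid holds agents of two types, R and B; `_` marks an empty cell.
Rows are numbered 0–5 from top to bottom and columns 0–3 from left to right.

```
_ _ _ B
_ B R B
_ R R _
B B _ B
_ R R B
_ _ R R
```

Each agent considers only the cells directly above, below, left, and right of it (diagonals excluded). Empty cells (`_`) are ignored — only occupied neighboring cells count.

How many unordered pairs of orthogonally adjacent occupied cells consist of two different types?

Scan each occupied cell's neighbors to the right and below so each pair is counted once.
From row 0: 0 unlike of 1 pairs (running 0/1).
From row 1: 3 unlike of 4 pairs (running 3/5).
From row 2: 1 unlike of 2 pairs (running 4/7).
From row 3: 1 unlike of 3 pairs (running 5/10).
From row 4: 2 unlike of 4 pairs (running 7/14).
From row 5: 0 unlike of 1 pairs (running 7/15).
Total adjacent occupied pairs: 15; unlike-type pairs: 7.

7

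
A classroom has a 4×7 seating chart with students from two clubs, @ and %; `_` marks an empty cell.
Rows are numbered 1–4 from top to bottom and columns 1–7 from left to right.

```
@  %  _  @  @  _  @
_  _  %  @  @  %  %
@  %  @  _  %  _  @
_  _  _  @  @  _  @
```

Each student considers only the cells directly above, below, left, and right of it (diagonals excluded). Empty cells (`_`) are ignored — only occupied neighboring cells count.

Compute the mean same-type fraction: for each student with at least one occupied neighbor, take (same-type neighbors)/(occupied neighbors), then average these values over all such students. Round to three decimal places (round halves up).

(1,1)@ 0/1
(1,2)% 0/1
(1,4)@ 2/2
(1,5)@ 2/2
(1,7)@ 0/1
(2,3)% 0/2
(2,4)@ 2/3
(2,5)@ 2/4
(2,6)% 1/2
(2,7)% 1/3
(3,1)@ 0/1
(3,2)% 0/2
(3,3)@ 0/2
(3,5)% 0/2
(3,7)@ 1/2
(4,4)@ 1/1
(4,5)@ 1/2
(4,7)@ 1/1
Sum over 18 students: 0/1 + 0/1 + 2/2 + 2/2 + 0/1 + 0/2 + 2/3 + 2/4 + 1/2 + 1/3 + 0/1 + 0/2 + 0/2 + 0/2 + 1/2 + 1/1 + 1/2 + 1/1 = 7; mean = 7 ÷ 18 = 7/18 = 0.388888… → 0.389.

0.389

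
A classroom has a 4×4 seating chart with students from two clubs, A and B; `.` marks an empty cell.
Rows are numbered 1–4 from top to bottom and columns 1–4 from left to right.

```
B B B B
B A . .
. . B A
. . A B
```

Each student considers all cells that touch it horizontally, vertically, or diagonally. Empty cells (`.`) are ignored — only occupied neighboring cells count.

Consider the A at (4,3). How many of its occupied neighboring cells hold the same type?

Occupied neighbors of (4,3): (3,3)=B, (3,4)=A, (4,4)=B.
Same type (A): 1 of 3.

1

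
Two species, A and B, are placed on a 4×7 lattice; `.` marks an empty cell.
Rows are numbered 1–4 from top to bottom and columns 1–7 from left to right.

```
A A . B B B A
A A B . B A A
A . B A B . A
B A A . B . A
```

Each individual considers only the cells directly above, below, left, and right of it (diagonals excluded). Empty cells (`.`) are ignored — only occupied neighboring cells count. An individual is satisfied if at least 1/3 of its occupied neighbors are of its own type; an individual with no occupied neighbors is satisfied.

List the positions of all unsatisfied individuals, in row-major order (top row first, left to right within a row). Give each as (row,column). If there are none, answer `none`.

(1,1)A 2/2 ✓
(1,2)A 2/2 ✓
(1,4)B 1/1 ✓
(1,5)B 3/3 ✓
(1,6)B 1/3 ✓
(1,7)A 1/2 ✓
(2,1)A 3/3 ✓
(2,2)A 2/3 ✓
(2,3)B 1/2 ✓
(2,5)B 2/3 ✓
(2,6)A 1/3 ✓
(2,7)A 3/3 ✓
(3,1)A 1/2 ✓
(3,3)B 1/3 ✓
(3,4)A 0/2 ✗
(3,5)B 2/3 ✓
(3,7)A 2/2 ✓
(4,1)B 0/2 ✗
(4,2)A 1/2 ✓
(4,3)A 1/2 ✓
(4,5)B 1/1 ✓
(4,7)A 1/1 ✓

(3,4), (4,1)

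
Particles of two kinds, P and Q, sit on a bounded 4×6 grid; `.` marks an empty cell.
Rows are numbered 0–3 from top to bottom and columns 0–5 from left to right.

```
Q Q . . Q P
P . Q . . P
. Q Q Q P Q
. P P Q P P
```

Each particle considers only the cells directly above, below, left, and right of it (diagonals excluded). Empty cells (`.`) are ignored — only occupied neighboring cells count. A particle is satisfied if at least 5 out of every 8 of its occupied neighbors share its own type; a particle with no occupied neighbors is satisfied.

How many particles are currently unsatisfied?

Row 0: (0,0)Q 1/2 ✗ · (0,1)Q 1/1 ✓ · (0,4)Q 0/1 ✗ · (0,5)P 1/2 ✗
Row 1: (1,0)P 0/1 ✗ · (1,2)Q 1/1 ✓ · (1,5)P 1/2 ✗
Row 2: (2,1)Q 1/2 ✗ · (2,2)Q 3/4 ✓ · (2,3)Q 2/3 ✓ · (2,4)P 1/3 ✗ · (2,5)Q 0/3 ✗
Row 3: (3,1)P 1/2 ✗ · (3,2)P 1/3 ✗ · (3,3)Q 1/3 ✗ · (3,4)P 2/3 ✓ · (3,5)P 1/2 ✗
Unsatisfied: (0,0), (0,4), (0,5), (1,0), (1,5), (2,1), (2,4), (2,5), (3,1), (3,2), (3,3), (3,5) — 12 in total.

12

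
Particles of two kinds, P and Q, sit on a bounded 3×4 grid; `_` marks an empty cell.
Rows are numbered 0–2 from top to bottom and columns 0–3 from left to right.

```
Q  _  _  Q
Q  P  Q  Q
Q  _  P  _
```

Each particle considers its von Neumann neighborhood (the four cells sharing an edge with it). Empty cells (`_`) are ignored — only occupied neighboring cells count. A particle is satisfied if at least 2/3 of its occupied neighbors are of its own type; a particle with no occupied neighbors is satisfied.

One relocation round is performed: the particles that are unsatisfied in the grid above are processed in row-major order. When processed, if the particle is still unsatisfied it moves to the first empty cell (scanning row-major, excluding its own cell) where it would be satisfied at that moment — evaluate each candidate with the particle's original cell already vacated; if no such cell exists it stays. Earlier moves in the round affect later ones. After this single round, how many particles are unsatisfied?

Initially unsatisfied (in order): (1,1), (1,2), (2,2).
  (1,1): no empty cell satisfies it; stays.
  (1,2) → (0,2).
  (2,2): now satisfied by earlier moves; stays.
Resulting grid:
Q _ Q Q
Q P _ Q
Q _ P _
Unsatisfied now: (1,1).

1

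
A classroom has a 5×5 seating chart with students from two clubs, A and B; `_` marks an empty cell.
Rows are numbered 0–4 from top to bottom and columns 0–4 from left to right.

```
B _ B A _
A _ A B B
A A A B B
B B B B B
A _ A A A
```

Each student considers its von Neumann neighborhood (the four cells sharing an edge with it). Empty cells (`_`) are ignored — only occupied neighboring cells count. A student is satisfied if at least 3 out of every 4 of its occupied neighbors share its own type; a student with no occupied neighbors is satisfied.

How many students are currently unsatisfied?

17

(0,0)B 0/1 not
(0,2)B 0/2 not
(0,3)A 0/2 not
(1,0)A 1/2 not
(1,2)A 1/3 not
(1,3)B 2/4 not
(1,4)B 2/2 satisfied
(2,0)A 2/3 not
(2,1)A 2/3 not
(2,2)A 2/4 not
(2,3)B 3/4 satisfied
(2,4)B 3/3 satisfied
(3,0)B 1/3 not
(3,1)B 2/3 not
(3,2)B 2/4 not
(3,3)B 3/4 satisfied
(3,4)B 2/3 not
(4,0)A 0/1 not
(4,2)A 1/2 not
(4,3)A 2/3 not
(4,4)A 1/2 not
Unsatisfied: (0,0), (0,2), (0,3), (1,0), (1,2), (1,3), (2,0), (2,1), (2,2), (3,0), (3,1), (3,2), (3,4), (4,0), (4,2), (4,3), (4,4) — 17 in total.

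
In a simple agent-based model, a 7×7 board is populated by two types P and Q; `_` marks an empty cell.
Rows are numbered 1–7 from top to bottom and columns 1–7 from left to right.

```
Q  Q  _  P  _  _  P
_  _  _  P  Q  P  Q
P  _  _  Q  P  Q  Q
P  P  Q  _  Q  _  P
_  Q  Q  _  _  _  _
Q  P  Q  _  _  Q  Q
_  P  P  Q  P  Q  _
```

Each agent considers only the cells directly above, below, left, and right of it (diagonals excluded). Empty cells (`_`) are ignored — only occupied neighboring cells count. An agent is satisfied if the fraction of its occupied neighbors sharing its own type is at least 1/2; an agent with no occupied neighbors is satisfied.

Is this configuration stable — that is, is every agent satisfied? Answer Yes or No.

No

(1,1)Q 1/1 satisfied
(1,2)Q 1/1 satisfied
(1,4)P 1/1 satisfied
(1,7)P 0/1 not
(2,4)P 1/3 not
(2,5)Q 0/3 not
(2,6)P 0/3 not
(2,7)Q 1/3 not
(3,1)P 1/1 satisfied
(3,4)Q 0/2 not
(3,5)P 0/4 not
(3,6)Q 1/3 not
(3,7)Q 2/3 satisfied
(4,1)P 2/2 satisfied
(4,2)P 1/3 not
(4,3)Q 1/2 satisfied
(4,5)Q 0/1 not
(4,7)P 0/1 not
(5,2)Q 1/3 not
(5,3)Q 3/3 satisfied
(6,1)Q 0/1 not
(6,2)P 1/4 not
(6,3)Q 1/3 not
(6,6)Q 2/2 satisfied
(6,7)Q 1/1 satisfied
(7,2)P 2/2 satisfied
(7,3)P 1/3 not
(7,4)Q 0/2 not
(7,5)P 0/2 not
(7,6)Q 1/2 satisfied
For instance (1,7) has only 0/1 same-type neighbors, below 1/2.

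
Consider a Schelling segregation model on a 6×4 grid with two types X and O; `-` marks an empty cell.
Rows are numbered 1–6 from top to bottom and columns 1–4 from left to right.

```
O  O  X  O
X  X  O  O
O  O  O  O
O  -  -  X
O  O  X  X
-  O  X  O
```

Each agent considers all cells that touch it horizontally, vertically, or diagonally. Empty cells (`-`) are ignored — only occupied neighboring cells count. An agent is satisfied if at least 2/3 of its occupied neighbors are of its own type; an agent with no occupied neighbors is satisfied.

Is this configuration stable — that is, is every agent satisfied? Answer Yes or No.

Row 1: (1,1)O 1/3 not · (1,2)O 2/5 not · (1,3)X 1/5 not · (1,4)O 2/3 satisfied
Row 2: (2,1)X 1/5 not · (2,2)X 2/8 not · (2,3)O 6/8 satisfied · (2,4)O 4/5 satisfied
Row 3: (3,1)O 2/4 not · (3,2)O 4/6 satisfied · (3,3)O 4/6 satisfied · (3,4)O 3/4 satisfied
Row 4: (4,1)O 4/4 satisfied · (4,4)X 2/4 not
Row 5: (5,1)O 3/3 satisfied · (5,2)O 3/5 not · (5,3)X 3/6 not · (5,4)X 3/4 satisfied
Row 6: (6,2)O 2/4 not · (6,3)X 2/5 not · (6,4)O 0/3 not
For instance (1,1) has only 1/3 same-type neighbors, below 2/3.

No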